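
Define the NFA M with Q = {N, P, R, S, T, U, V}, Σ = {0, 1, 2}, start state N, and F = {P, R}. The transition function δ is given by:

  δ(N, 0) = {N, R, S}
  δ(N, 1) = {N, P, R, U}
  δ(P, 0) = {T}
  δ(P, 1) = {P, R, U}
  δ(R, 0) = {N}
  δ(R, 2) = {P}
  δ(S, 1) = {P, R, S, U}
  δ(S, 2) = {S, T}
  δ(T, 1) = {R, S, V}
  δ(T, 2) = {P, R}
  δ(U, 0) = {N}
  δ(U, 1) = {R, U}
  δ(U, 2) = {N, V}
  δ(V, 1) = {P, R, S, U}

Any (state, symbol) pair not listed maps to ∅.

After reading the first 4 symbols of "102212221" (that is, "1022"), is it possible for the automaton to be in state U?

No

Start in {N}.
Read '1': N→{N, P, R, U}; now {N, P, R, U}.
Read '0': N→{N, R, S}, P→{T}, R→{N}, U→{N}; now {N, R, S, T}.
Read '2': N→∅, R→{P}, S→{S, T}, T→{P, R}; now {P, R, S, T}.
Read '2': P→∅, R→{P}, S→{S, T}, T→{P, R}; now {P, R, S, T}.
State U is not in {P, R, S, T}.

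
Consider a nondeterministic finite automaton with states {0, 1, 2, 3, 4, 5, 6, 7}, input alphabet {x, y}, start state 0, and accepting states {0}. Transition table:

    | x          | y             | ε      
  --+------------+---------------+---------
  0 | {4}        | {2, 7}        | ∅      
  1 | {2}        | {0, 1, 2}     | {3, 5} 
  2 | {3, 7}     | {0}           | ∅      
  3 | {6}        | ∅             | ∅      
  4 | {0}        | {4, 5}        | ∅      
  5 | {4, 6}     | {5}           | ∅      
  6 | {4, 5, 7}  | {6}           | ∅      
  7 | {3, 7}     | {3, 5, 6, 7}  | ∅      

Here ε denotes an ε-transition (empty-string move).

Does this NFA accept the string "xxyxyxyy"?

Start in {0}.
Read 'x': {0} → {4}.
Read 'x': {4} → {0}.
Read 'y': {0} → {2, 7}.
Read 'x': {2, 7} → {3, 7}.
Read 'y': {3, 7} → {3, 5, 6, 7}.
Read 'x': {3, 5, 6, 7} → {3, 4, 5, 6, 7}.
Read 'y': {3, 4, 5, 6, 7} → {3, 4, 5, 6, 7}.
Read 'y': {3, 4, 5, 6, 7} → {3, 4, 5, 6, 7}.
The final set {3, 4, 5, 6, 7} contains no accepting state.

No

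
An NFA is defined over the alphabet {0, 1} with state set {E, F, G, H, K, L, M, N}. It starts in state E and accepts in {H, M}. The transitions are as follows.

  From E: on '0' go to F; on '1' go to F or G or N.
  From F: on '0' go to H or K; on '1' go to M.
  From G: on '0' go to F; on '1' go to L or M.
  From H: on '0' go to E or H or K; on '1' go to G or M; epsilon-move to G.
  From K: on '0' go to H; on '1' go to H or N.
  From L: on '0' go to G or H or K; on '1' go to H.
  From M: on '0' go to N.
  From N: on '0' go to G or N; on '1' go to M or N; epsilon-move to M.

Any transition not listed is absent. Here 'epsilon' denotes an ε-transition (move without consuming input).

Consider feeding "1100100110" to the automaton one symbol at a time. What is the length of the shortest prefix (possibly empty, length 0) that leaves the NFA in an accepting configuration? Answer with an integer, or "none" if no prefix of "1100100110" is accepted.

1

Start in {E}.
Read '1': E→{F, G, N}; union {F, G, N}; ε-closure = {F, G, M, N}.
None of the earlier sets intersect F, but {F, G, M, N} does.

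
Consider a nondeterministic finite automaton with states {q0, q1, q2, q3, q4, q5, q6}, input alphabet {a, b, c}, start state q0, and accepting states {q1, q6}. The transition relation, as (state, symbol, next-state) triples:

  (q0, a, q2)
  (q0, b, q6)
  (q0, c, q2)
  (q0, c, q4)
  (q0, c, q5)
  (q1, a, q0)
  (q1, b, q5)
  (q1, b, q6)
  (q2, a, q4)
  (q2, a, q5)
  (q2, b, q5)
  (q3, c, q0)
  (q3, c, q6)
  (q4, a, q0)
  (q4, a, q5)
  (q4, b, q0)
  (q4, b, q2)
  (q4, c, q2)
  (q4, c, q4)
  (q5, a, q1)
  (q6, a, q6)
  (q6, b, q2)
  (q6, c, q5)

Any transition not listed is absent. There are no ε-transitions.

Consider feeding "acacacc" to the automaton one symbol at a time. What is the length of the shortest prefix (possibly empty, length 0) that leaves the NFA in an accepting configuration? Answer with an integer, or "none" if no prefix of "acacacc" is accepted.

Start in {q0}.
Read 'a': {q0} → {q2}.
Read 'c': {q2} → ∅.
The set is empty and remains empty for the remaining 5 symbols.
No reachable set along the way intersects F.

none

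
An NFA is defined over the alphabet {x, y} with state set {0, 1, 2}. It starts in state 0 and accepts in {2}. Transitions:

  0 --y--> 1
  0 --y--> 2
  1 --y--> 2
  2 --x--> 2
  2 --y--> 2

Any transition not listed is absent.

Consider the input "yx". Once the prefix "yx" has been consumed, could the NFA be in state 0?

Start in {0}.
Read 'y': {0} → {1, 2}.
Read 'x': {1, 2} → {2}.
State 0 is not in {2}.

No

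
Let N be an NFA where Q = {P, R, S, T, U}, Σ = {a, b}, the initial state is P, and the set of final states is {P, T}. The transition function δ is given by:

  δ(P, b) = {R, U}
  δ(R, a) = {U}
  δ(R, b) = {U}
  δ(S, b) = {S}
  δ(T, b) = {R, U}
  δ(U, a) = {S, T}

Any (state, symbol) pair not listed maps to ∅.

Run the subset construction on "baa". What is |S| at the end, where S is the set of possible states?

Start in {P}.
Read 'b': {P} → {R, U}.
Read 'a': {R, U} → {S, T, U}.
Read 'a': {S, T, U} → {S, T}.
That set has 2 states.

2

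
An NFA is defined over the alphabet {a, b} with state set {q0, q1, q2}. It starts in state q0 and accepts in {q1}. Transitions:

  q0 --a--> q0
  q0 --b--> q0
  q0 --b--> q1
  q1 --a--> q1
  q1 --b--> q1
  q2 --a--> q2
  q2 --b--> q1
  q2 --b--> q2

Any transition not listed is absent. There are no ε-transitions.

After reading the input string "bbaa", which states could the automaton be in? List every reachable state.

Start in {q0}.
Read 'b': q0→{q0, q1}; now {q0, q1}.
Read 'b': q0→{q0, q1}, q1→{q1}; now {q0, q1}.
Read 'a': q0→{q0}, q1→{q1}; now {q0, q1}.
Read 'a': q0→{q0}, q1→{q1}; now {q0, q1}.

{q0, q1}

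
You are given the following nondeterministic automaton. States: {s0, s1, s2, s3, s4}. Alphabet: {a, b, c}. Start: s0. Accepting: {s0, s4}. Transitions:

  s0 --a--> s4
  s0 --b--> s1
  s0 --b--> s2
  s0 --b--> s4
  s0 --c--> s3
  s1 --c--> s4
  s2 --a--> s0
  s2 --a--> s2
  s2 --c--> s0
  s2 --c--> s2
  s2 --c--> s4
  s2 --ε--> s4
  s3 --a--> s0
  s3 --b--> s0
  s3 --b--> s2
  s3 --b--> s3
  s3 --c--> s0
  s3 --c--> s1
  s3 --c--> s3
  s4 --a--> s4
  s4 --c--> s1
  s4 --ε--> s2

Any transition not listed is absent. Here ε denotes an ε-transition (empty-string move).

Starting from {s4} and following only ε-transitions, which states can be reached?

Begin with {s4}.
ε-move s4 → s2; add s2.

{s2, s4}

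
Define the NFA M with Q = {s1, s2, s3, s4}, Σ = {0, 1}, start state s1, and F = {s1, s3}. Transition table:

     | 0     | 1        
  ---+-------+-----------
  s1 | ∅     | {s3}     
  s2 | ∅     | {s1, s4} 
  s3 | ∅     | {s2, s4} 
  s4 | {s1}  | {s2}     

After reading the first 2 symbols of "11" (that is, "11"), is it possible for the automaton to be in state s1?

Start in {s1}.
Read '1': {s1} → {s3}.
Read '1': {s3} → {s2, s4}.
State s1 is not in {s2, s4}.

No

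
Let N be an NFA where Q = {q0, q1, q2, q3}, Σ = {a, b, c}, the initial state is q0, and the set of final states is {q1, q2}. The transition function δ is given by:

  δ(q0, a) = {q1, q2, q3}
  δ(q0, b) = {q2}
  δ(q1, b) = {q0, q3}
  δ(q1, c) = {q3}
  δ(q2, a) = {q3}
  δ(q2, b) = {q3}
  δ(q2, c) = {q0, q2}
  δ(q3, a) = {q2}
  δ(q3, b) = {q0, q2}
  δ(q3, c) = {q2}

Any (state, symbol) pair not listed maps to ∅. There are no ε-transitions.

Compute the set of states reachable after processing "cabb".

Start in {q0}.
Read 'c': q0→∅; now ∅.
The set is empty and remains empty for the remaining 3 symbols.

∅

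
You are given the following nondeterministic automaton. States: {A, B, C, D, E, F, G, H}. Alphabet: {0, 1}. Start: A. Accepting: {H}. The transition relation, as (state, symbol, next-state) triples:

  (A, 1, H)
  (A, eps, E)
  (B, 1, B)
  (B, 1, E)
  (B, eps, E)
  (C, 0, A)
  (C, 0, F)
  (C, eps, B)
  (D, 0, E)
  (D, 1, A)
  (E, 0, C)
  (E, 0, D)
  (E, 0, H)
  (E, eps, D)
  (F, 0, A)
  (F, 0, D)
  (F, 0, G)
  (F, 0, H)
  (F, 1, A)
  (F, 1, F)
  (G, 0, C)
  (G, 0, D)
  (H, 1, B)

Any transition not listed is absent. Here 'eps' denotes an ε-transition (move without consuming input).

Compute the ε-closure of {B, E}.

Begin with {B, E}.
ε-move E → D; add D.

{B, D, E}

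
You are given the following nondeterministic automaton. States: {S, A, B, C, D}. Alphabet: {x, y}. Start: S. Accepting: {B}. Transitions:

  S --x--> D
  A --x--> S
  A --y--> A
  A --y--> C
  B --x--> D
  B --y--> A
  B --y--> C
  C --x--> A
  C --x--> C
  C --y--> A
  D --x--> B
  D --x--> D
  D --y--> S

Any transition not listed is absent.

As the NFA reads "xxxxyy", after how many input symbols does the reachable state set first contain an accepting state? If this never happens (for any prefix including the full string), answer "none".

2

Start in {S}.
Read 'x': {S} → {D}.
Read 'x': {D} → {B, D}.
None of the earlier sets intersect F, but {B, D} does.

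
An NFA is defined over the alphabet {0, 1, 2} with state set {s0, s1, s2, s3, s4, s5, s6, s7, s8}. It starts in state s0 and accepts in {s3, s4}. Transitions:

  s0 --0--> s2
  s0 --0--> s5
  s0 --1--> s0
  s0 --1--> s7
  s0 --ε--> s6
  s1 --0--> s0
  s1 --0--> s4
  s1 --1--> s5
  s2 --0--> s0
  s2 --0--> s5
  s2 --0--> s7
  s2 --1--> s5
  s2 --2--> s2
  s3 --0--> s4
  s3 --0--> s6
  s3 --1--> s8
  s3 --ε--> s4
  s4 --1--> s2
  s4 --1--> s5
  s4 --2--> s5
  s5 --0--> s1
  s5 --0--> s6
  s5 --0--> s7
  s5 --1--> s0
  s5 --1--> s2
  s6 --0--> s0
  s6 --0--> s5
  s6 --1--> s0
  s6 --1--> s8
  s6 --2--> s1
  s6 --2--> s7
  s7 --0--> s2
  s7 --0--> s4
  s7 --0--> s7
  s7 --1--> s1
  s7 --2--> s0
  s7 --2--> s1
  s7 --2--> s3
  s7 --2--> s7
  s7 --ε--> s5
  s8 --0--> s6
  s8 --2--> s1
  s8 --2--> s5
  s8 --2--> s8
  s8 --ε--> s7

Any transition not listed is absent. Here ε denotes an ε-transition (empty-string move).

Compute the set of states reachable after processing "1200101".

{s0, s1, s2, s5, s6, s7, s8}

Start: ε-closure({s0}) = {s0, s6}.
Read '1': s0→{s0, s7}, s6→{s0, s8}; union {s0, s7, s8}; ε-closure = {s0, s5, s6, s7, s8}.
Read '2': s0→∅, s5→∅, s6→{s1, s7}, s7→{s0, s1, s3, s7}, s8→{s1, s5, s8}; union {s0, s1, s3, s5, s7, s8}; ε-closure = {s0, s1, s3, s4, s5, s6, s7, s8}.
Read '0': s0→{s2, s5}, s1→{s0, s4}, s3→{s4, s6}, s4→∅, s5→{s1, s6, s7}, s6→{s0, s5}, s7→{s2, s4, s7}, s8→{s6}; now {s0, s1, s2, s4, s5, s6, s7}.
Read '0': s0→{s2, s5}, s1→{s0, s4}, s2→{s0, s5, s7}, s4→∅, s5→{s1, s6, s7}, s6→{s0, s5}, s7→{s2, s4, s7}; now {s0, s1, s2, s4, s5, s6, s7}.
Read '1': s0→{s0, s7}, s1→{s5}, s2→{s5}, s4→{s2, s5}, s5→{s0, s2}, s6→{s0, s8}, s7→{s1}; union {s0, s1, s2, s5, s7, s8}; ε-closure = {s0, s1, s2, s5, s6, s7, s8}.
Read '0': s0→{s2, s5}, s1→{s0, s4}, s2→{s0, s5, s7}, s5→{s1, s6, s7}, s6→{s0, s5}, s7→{s2, s4, s7}, s8→{s6}; now {s0, s1, s2, s4, s5, s6, s7}.
Read '1': s0→{s0, s7}, s1→{s5}, s2→{s5}, s4→{s2, s5}, s5→{s0, s2}, s6→{s0, s8}, s7→{s1}; union {s0, s1, s2, s5, s7, s8}; ε-closure = {s0, s1, s2, s5, s6, s7, s8}.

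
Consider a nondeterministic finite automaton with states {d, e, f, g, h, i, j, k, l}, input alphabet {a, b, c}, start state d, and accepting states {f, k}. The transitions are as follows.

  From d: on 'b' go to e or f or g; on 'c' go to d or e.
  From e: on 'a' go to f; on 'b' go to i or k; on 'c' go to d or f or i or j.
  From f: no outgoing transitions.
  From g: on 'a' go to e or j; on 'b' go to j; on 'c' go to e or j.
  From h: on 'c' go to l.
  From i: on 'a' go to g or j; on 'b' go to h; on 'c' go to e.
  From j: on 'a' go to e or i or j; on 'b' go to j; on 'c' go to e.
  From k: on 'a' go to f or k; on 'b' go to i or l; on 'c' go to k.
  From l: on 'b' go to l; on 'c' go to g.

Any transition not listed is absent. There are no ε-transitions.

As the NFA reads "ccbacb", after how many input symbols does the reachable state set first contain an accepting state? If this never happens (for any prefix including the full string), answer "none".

2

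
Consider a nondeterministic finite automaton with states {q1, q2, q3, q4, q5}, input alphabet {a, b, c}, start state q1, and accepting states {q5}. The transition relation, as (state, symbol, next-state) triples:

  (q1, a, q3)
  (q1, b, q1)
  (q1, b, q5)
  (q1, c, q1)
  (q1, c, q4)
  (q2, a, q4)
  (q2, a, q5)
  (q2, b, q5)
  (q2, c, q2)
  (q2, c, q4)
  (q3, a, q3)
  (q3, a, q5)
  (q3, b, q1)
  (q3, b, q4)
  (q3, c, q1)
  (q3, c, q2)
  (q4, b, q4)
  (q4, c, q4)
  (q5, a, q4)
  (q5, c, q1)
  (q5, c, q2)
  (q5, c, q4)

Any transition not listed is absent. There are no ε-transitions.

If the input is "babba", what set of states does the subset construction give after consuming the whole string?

{q3, q4}

Start in {q1}.
Read 'b': {q1} → {q1, q5}.
Read 'a': {q1, q5} → {q3, q4}.
Read 'b': {q3, q4} → {q1, q4}.
Read 'b': {q1, q4} → {q1, q4, q5}.
Read 'a': {q1, q4, q5} → {q3, q4}.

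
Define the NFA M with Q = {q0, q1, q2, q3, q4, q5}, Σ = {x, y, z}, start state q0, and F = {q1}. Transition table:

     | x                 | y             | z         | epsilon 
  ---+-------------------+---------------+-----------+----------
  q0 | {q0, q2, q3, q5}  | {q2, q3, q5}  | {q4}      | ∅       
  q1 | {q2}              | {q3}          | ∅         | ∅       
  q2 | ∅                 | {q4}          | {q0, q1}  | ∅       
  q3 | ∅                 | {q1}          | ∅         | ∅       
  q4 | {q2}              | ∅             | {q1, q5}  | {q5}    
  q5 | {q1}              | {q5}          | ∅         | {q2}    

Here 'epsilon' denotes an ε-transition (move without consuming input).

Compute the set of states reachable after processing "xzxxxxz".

{q0, q1, q2, q4, q5}

Start in {q0}.
Read 'x': q0→{q0, q2, q3, q5}; now {q0, q2, q3, q5}.
Read 'z': q0→{q4}, q2→{q0, q1}, q3→∅, q5→∅; union {q0, q1, q4}; ε-closure = {q0, q1, q2, q4, q5}.
Read 'x': q0→{q0, q2, q3, q5}, q1→{q2}, q2→∅, q4→{q2}, q5→{q1}; now {q0, q1, q2, q3, q5}.
Read 'x': q0→{q0, q2, q3, q5}, q1→{q2}, q2→∅, q3→∅, q5→{q1}; now {q0, q1, q2, q3, q5}.
Read 'x': q0→{q0, q2, q3, q5}, q1→{q2}, q2→∅, q3→∅, q5→{q1}; now {q0, q1, q2, q3, q5}.
Read 'x': q0→{q0, q2, q3, q5}, q1→{q2}, q2→∅, q3→∅, q5→{q1}; now {q0, q1, q2, q3, q5}.
Read 'z': q0→{q4}, q1→∅, q2→{q0, q1}, q3→∅, q5→∅; union {q0, q1, q4}; ε-closure = {q0, q1, q2, q4, q5}.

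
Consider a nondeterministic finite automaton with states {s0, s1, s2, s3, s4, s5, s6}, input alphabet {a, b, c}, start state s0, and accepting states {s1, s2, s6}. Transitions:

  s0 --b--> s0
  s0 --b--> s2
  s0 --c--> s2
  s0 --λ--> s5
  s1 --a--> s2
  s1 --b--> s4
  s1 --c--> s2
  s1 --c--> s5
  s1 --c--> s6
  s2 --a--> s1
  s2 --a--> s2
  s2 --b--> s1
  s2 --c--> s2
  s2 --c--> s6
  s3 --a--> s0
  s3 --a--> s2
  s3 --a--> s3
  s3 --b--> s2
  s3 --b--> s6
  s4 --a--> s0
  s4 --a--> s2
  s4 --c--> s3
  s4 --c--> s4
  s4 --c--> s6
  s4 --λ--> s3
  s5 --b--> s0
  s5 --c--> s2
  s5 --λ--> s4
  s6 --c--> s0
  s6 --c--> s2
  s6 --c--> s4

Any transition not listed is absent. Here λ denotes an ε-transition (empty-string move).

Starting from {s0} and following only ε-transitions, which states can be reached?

{s0, s3, s4, s5}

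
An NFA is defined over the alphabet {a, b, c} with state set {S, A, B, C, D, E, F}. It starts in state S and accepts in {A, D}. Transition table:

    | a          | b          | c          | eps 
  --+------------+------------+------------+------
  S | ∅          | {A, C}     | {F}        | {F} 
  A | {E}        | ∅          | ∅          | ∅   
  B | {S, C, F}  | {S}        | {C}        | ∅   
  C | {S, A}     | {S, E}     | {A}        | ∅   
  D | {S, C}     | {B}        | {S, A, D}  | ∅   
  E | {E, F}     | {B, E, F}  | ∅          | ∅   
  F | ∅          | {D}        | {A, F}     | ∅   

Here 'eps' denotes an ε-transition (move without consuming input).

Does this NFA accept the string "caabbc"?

Yes

Start: ε-closure({S}) = {S, F}.
Read 'c': S→{F}, F→{A, F}; now {A, F}.
Read 'a': A→{E}, F→∅; now {E}.
Read 'a': E→{E, F}; now {E, F}.
Read 'b': E→{B, E, F}, F→{D}; now {B, D, E, F}.
Read 'b': B→{S}, D→{B}, E→{B, E, F}, F→{D}; now {S, B, D, E, F}.
Read 'c': S→{F}, B→{C}, D→{S, A, D}, E→∅, F→{A, F}; now {S, A, C, D, F}.
The final set {S, A, C, D, F} contains the accepting states A, D.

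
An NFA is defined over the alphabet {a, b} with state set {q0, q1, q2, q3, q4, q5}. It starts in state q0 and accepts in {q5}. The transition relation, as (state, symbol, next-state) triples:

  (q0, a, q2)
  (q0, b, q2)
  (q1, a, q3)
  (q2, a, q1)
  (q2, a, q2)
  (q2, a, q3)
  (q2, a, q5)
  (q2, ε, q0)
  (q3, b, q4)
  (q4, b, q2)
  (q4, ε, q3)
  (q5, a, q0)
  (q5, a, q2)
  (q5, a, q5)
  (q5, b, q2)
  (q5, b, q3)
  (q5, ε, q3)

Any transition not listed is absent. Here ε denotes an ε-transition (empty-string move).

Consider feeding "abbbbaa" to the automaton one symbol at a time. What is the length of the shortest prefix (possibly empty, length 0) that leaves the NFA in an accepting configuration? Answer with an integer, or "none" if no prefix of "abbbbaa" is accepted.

6

Start in {q0}.
Read 'a': q0→{q2}; union {q2}; ε-closure = {q0, q2}.
Read 'b': q0→{q2}, q2→∅; union {q2}; ε-closure = {q0, q2}.
Read 'b': q0→{q2}, q2→∅; union {q2}; ε-closure = {q0, q2}.
Read 'b': q0→{q2}, q2→∅; union {q2}; ε-closure = {q0, q2}.
Read 'b': q0→{q2}, q2→∅; union {q2}; ε-closure = {q0, q2}.
Read 'a': q0→{q2}, q2→{q1, q2, q3, q5}; union {q1, q2, q3, q5}; ε-closure = {q0, q1, q2, q3, q5}.
None of the earlier sets intersect F, but {q0, q1, q2, q3, q5} does.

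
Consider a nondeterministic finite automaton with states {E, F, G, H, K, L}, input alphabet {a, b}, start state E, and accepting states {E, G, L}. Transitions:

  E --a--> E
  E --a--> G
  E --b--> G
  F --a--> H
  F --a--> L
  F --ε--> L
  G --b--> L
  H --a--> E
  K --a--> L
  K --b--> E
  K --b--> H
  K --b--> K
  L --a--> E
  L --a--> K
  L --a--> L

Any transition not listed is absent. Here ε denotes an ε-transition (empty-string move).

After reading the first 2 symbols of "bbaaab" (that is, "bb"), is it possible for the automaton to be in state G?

Start in {E}.
Read 'b': {E} → {G}.
Read 'b': {G} → {L}.
State G is not in {L}.

No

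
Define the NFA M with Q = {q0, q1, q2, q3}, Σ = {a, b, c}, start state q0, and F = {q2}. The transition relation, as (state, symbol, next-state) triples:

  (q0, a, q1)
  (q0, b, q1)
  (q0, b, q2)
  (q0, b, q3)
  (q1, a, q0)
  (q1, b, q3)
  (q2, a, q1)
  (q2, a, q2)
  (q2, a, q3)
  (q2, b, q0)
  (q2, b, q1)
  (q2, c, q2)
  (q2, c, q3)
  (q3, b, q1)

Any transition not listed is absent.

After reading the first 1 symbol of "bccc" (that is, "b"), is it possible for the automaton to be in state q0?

Start in {q0}.
Read 'b': q0→{q1, q2, q3}; now {q1, q2, q3}.
State q0 is not in {q1, q2, q3}.

No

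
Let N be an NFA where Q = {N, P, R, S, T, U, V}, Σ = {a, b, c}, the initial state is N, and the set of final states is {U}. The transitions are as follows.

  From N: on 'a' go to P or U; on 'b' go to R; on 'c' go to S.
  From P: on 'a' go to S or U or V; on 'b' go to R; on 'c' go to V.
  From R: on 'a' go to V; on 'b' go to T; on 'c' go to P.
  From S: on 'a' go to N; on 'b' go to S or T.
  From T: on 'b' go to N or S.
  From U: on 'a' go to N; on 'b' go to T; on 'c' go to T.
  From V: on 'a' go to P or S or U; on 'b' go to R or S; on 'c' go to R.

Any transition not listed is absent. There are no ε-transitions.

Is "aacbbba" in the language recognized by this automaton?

Yes

Start in {N}.
Read 'a': {N} → {P, U}.
Read 'a': {P, U} → {N, S, U, V}.
Read 'c': {N, S, U, V} → {R, S, T}.
Read 'b': {R, S, T} → {N, S, T}.
Read 'b': {N, S, T} → {N, R, S, T}.
Read 'b': {N, R, S, T} → {N, R, S, T}.
Read 'a': {N, R, S, T} → {N, P, U, V}.
The final set {N, P, U, V} contains the accepting state U.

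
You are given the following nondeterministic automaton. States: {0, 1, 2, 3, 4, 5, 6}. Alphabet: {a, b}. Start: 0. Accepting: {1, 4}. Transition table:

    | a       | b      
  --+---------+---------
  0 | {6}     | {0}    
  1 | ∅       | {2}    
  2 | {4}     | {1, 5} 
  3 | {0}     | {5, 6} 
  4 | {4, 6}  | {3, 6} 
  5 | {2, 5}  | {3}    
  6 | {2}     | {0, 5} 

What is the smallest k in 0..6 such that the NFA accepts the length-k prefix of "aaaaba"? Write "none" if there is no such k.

Start in {0}.
Read 'a': 0→{6}; now {6}.
Read 'a': 6→{2}; now {2}.
Read 'a': 2→{4}; now {4}.
None of the earlier sets intersect F, but {4} does.

3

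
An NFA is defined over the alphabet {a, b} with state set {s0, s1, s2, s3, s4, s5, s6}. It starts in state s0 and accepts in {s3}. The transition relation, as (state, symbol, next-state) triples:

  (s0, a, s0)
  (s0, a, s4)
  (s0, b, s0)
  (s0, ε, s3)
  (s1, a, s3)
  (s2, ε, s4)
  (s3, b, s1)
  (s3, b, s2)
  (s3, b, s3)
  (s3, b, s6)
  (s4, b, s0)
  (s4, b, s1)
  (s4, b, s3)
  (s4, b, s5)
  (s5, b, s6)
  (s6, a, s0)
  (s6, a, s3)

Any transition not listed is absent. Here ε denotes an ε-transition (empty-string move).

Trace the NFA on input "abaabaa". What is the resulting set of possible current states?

Start: ε-closure({s0}) = {s0, s3}.
Read 'a': {s0, s3} → {s0, s3, s4}.
Read 'b': {s0, s3, s4} → {s0, s1, s2, s3, s4, s5, s6}.
Read 'a': {s0, s1, s2, s3, s4, s5, s6} → {s0, s3, s4}.
Read 'a': {s0, s3, s4} → {s0, s3, s4}.
Read 'b': {s0, s3, s4} → {s0, s1, s2, s3, s4, s5, s6}.
Read 'a': {s0, s1, s2, s3, s4, s5, s6} → {s0, s3, s4}.
Read 'a': {s0, s3, s4} → {s0, s3, s4}.

{s0, s3, s4}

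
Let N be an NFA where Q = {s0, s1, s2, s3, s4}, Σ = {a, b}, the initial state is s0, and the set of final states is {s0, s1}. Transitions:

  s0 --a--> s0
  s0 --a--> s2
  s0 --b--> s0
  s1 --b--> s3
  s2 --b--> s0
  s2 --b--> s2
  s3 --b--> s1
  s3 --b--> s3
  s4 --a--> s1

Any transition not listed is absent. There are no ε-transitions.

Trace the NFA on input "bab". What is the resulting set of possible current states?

Start in {s0}.
Read 'b': s0→{s0}; now {s0}.
Read 'a': s0→{s0, s2}; now {s0, s2}.
Read 'b': s0→{s0}, s2→{s0, s2}; now {s0, s2}.

{s0, s2}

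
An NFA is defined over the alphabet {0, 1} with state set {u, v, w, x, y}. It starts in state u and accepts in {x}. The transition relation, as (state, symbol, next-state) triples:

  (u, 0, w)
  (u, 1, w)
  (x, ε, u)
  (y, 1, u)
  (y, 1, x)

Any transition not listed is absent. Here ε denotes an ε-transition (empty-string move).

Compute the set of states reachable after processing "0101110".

∅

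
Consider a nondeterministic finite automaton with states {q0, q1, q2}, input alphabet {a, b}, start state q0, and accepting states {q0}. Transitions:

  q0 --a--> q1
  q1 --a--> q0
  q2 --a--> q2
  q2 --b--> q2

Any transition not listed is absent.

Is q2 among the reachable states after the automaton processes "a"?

No

Start in {q0}.
Read 'a': {q0} → {q1}.
State q2 is not in {q1}.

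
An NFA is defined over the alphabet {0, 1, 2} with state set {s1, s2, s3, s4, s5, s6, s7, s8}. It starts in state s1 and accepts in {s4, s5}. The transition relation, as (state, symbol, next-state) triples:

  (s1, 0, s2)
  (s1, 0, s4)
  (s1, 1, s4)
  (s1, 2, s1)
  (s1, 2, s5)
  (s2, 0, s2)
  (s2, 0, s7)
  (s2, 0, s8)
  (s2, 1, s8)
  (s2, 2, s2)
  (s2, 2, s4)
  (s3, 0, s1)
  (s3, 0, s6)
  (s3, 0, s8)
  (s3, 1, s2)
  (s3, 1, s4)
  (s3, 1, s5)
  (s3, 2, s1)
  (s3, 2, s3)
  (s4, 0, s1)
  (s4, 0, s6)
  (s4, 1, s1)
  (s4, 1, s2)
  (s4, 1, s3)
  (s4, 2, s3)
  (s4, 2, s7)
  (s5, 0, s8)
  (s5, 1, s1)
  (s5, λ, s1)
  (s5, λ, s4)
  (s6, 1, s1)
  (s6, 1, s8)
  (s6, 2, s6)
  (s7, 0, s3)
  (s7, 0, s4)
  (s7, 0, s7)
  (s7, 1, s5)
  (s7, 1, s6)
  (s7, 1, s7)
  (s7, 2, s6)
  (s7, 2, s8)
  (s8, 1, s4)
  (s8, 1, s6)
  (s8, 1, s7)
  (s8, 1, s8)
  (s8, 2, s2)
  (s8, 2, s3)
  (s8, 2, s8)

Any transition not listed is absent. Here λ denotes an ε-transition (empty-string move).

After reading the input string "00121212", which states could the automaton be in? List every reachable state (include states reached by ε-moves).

{s1, s2, s3, s4, s5, s6, s7, s8}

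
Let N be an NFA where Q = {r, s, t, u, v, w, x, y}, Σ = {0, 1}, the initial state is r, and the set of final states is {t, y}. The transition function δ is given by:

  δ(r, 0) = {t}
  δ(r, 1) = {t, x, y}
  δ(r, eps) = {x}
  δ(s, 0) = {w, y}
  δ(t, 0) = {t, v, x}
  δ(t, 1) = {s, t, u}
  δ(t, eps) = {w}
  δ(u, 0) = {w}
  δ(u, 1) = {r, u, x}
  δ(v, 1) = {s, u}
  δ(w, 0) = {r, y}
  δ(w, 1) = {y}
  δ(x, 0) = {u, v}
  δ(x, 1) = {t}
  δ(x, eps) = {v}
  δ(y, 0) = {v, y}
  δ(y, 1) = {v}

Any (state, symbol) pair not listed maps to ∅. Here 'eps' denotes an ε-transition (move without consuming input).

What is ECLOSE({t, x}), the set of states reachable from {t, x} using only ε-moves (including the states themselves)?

{t, v, w, x}

Begin with {t, x}.
ε-move t → w; add w.
ε-move x → v; add v.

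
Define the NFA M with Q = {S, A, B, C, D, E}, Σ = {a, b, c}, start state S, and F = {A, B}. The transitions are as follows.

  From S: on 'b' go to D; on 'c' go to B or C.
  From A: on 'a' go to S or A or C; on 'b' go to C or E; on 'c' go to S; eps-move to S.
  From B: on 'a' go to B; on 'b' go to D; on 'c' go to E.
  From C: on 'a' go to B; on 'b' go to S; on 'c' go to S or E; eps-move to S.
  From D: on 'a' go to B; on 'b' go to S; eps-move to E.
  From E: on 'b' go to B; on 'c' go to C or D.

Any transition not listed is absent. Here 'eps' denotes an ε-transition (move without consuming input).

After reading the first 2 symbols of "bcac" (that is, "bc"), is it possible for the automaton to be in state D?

Start in {S}.
Read 'b': S→{D}; union {D}; ε-closure = {D, E}.
Read 'c': D→∅, E→{C, D}; union {C, D}; ε-closure = {S, C, D, E}.
State D is in {S, C, D, E}.

Yes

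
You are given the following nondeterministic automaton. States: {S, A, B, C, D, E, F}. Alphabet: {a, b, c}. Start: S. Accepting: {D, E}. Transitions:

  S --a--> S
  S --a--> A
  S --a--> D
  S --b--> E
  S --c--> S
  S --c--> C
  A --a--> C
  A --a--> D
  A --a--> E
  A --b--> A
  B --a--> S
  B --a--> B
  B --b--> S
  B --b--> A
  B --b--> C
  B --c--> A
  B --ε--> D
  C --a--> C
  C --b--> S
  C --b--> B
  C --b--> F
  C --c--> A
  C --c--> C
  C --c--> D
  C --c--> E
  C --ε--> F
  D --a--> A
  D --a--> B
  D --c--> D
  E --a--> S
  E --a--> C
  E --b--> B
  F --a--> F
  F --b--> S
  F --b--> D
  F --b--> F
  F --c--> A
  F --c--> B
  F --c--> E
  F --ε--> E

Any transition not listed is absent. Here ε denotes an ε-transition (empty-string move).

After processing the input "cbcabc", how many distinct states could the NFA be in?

Start in {S}.
Read 'c': S→{S, C}; union {S, C}; ε-closure = {S, C, E, F}.
Read 'b': S→{E}, C→{S, B, F}, E→{B}, F→{S, D, F}; now {S, B, D, E, F}.
Read 'c': S→{S, C}, B→{A}, D→{D}, E→∅, F→{A, B, E}; union {S, A, B, C, D, E}; ε-closure = {S, A, B, C, D, E, F}.
Read 'a': S→{S, A, D}, A→{C, D, E}, B→{S, B}, C→{C}, D→{A, B}, E→{S, C}, F→{F}; now {S, A, B, C, D, E, F}.
Read 'b': S→{E}, A→{A}, B→{S, A, C}, C→{S, B, F}, D→∅, E→{B}, F→{S, D, F}; now {S, A, B, C, D, E, F}.
Read 'c': S→{S, C}, A→∅, B→{A}, C→{A, C, D, E}, D→{D}, E→∅, F→{A, B, E}; union {S, A, B, C, D, E}; ε-closure = {S, A, B, C, D, E, F}.
That set has 7 states.

7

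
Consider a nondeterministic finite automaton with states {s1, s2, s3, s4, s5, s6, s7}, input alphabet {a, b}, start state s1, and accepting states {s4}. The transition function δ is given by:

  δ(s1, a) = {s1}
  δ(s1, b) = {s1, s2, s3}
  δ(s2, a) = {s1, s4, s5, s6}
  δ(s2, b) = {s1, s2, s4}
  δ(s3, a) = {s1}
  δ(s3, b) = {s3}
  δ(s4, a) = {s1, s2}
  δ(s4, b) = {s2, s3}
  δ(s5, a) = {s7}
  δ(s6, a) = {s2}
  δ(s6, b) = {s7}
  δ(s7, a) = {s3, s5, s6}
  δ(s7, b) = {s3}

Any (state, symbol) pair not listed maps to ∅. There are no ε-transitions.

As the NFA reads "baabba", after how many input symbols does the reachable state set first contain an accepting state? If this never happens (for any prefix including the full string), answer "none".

Start in {s1}.
Read 'b': {s1} → {s1, s2, s3}.
Read 'a': {s1, s2, s3} → {s1, s4, s5, s6}.
None of the earlier sets intersect F, but {s1, s4, s5, s6} does.

2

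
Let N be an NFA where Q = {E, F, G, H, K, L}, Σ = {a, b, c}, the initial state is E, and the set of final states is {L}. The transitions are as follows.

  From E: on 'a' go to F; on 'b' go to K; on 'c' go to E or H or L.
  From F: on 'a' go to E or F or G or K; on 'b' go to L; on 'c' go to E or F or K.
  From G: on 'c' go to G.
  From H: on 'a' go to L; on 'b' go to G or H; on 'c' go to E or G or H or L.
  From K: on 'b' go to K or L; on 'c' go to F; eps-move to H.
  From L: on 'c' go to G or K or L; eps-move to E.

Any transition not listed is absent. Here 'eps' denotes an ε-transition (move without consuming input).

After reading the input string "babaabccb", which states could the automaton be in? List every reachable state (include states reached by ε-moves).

Start in {E}.
Read 'b': {E} → {H, K}.
Read 'a': {H, K} → {E, L}.
Read 'b': {E, L} → {H, K}.
Read 'a': {H, K} → {E, L}.
Read 'a': {E, L} → {F}.
Read 'b': {F} → {E, L}.
Read 'c': {E, L} → {E, G, H, K, L}.
Read 'c': {E, G, H, K, L} → {E, F, G, H, K, L}.
Read 'b': {E, F, G, H, K, L} → {E, G, H, K, L}.

{E, G, H, K, L}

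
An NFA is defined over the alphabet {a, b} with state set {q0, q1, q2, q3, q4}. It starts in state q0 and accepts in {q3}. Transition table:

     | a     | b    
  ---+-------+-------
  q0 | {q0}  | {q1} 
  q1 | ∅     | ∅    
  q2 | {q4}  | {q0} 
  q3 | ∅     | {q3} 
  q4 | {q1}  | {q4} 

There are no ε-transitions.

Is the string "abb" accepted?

Start in {q0}.
Read 'a': q0→{q0}; now {q0}.
Read 'b': q0→{q1}; now {q1}.
Read 'b': q1→∅; now ∅.
The final set ∅ contains no accepting state.

No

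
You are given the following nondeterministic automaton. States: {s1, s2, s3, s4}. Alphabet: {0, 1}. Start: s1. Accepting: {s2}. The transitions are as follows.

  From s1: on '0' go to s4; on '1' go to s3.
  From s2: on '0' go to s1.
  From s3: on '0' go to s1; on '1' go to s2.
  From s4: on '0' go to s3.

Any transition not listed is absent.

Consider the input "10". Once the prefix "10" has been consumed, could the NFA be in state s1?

Start in {s1}.
Read '1': s1→{s3}; now {s3}.
Read '0': s3→{s1}; now {s1}.
State s1 is in {s1}.

Yes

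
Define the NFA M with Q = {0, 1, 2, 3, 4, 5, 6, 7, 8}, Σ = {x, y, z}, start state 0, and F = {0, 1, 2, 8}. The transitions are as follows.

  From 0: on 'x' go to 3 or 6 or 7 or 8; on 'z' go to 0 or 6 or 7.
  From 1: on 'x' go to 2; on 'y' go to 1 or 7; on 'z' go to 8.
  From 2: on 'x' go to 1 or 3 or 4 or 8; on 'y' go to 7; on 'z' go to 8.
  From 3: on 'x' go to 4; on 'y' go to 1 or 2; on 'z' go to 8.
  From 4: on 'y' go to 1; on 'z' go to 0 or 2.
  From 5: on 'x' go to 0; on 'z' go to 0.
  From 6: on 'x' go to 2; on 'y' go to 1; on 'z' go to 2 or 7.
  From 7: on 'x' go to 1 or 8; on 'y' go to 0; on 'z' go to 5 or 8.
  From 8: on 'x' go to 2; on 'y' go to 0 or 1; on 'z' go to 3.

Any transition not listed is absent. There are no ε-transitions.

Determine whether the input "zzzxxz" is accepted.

Start in {0}.
Read 'z': 0→{0, 6, 7}; now {0, 6, 7}.
Read 'z': 0→{0, 6, 7}, 6→{2, 7}, 7→{5, 8}; now {0, 2, 5, 6, 7, 8}.
Read 'z': 0→{0, 6, 7}, 2→{8}, 5→{0}, 6→{2, 7}, 7→{5, 8}, 8→{3}; now {0, 2, 3, 5, 6, 7, 8}.
Read 'x': 0→{3, 6, 7, 8}, 2→{1, 3, 4, 8}, 3→{4}, 5→{0}, 6→{2}, 7→{1, 8}, 8→{2}; now {0, 1, 2, 3, 4, 6, 7, 8}.
Read 'x': 0→{3, 6, 7, 8}, 1→{2}, 2→{1, 3, 4, 8}, 3→{4}, 4→∅, 6→{2}, 7→{1, 8}, 8→{2}; now {1, 2, 3, 4, 6, 7, 8}.
Read 'z': 1→{8}, 2→{8}, 3→{8}, 4→{0, 2}, 6→{2, 7}, 7→{5, 8}, 8→{3}; now {0, 2, 3, 5, 7, 8}.
The final set {0, 2, 3, 5, 7, 8} contains the accepting states 0, 2, 8.

Yes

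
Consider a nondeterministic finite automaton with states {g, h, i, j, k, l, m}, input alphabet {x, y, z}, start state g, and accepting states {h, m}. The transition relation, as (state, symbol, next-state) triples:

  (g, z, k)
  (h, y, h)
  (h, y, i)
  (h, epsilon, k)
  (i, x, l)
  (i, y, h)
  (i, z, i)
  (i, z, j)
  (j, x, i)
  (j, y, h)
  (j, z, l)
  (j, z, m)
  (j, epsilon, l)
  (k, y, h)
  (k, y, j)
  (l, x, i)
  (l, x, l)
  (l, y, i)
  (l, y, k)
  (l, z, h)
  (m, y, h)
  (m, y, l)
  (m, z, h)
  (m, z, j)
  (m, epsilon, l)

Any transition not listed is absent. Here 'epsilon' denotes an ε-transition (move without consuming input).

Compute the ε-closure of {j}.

Begin with {j}.
ε-move j → l; add l.

{j, l}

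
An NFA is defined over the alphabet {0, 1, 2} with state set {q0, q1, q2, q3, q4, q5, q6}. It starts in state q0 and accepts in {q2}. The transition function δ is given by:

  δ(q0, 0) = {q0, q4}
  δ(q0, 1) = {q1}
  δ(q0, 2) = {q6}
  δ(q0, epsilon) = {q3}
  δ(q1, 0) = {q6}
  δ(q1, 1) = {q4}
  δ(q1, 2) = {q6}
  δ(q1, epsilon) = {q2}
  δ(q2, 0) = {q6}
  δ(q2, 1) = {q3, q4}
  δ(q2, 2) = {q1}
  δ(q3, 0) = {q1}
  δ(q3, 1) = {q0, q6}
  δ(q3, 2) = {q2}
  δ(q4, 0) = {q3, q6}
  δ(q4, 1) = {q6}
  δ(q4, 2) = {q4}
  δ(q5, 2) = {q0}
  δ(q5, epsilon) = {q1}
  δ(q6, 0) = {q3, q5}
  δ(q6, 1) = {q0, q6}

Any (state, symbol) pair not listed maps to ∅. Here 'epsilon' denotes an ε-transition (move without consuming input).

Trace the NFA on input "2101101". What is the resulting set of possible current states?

Start: ε-closure({q0}) = {q0, q3}.
Read '2': {q0, q3} → {q2, q6}.
Read '1': {q2, q6} → {q0, q3, q4, q6}.
Read '0': {q0, q3, q4, q6} → {q0, q1, q2, q3, q4, q5, q6}.
Read '1': {q0, q1, q2, q3, q4, q5, q6} → {q0, q1, q2, q3, q4, q6}.
Read '1': {q0, q1, q2, q3, q4, q6} → {q0, q1, q2, q3, q4, q6}.
Read '0': {q0, q1, q2, q3, q4, q6} → {q0, q1, q2, q3, q4, q5, q6}.
Read '1': {q0, q1, q2, q3, q4, q5, q6} → {q0, q1, q2, q3, q4, q6}.

{q0, q1, q2, q3, q4, q6}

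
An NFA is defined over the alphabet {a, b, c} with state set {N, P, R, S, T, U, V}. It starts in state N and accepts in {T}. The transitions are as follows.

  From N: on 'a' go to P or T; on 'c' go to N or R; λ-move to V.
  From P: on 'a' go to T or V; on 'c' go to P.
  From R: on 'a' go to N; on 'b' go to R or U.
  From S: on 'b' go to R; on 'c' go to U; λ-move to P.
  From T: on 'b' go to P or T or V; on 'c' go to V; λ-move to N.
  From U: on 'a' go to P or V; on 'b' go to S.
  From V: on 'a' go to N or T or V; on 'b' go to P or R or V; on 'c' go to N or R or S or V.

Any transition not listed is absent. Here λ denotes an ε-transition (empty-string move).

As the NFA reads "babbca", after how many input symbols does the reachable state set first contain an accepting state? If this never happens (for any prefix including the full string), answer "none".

Start: ε-closure({N}) = {N, V}.
Read 'b': N→∅, V→{P, R, V}; now {P, R, V}.
Read 'a': P→{T, V}, R→{N}, V→{N, T, V}; now {N, T, V}.
None of the earlier sets intersect F, but {N, T, V} does.

2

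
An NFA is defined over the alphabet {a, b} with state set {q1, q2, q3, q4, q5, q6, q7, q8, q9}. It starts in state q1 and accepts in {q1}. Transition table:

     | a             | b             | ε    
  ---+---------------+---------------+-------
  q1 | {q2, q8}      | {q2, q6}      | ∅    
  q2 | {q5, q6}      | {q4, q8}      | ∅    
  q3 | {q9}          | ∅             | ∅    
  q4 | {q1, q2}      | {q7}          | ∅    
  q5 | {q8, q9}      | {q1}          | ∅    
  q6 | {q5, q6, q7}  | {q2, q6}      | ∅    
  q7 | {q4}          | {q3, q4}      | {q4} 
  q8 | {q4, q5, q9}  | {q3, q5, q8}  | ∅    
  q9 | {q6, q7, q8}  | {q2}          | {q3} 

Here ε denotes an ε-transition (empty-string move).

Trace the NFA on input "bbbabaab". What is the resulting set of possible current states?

{q1, q2, q3, q4, q5, q6, q7, q8}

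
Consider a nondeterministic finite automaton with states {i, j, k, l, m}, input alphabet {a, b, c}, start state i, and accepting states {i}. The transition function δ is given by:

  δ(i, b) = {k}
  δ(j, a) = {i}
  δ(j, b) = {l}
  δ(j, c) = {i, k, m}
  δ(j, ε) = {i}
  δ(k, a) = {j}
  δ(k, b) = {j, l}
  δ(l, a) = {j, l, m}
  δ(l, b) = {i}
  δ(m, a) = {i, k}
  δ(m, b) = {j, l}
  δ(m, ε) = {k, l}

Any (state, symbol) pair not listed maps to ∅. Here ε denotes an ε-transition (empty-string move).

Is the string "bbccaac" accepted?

No

Start in {i}.
Read 'b': i→{k}; now {k}.
Read 'b': k→{j, l}; union {j, l}; ε-closure = {i, j, l}.
Read 'c': i→∅, j→{i, k, m}, l→∅; union {i, k, m}; ε-closure = {i, k, l, m}.
Read 'c': i→∅, k→∅, l→∅, m→∅; now ∅.
The set is empty and remains empty for the remaining 3 symbols.
The final set ∅ contains no accepting state.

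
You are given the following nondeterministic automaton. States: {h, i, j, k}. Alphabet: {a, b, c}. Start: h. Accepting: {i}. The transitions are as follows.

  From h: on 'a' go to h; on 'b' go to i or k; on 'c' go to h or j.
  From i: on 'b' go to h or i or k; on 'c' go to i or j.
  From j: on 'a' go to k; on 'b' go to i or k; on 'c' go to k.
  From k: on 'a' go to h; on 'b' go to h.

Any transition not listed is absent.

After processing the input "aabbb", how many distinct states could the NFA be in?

Start in {h}.
Read 'a': {h} → {h}.
Read 'a': {h} → {h}.
Read 'b': {h} → {i, k}.
Read 'b': {i, k} → {h, i, k}.
Read 'b': {h, i, k} → {h, i, k}.
That set has 3 states.

3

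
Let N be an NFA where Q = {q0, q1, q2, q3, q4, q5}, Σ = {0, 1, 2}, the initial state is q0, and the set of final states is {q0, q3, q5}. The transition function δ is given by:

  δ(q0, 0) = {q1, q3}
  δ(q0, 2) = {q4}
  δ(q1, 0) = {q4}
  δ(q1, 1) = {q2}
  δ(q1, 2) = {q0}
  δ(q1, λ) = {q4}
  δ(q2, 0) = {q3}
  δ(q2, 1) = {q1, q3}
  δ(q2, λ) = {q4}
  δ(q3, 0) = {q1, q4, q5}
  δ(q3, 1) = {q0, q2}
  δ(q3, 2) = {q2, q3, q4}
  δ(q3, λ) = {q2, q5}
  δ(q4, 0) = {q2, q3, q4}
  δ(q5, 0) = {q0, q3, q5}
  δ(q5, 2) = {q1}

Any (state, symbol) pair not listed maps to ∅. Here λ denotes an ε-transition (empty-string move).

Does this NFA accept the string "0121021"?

Yes

Start in {q0}.
Read '0': {q0} → {q1, q2, q3, q4, q5}.
Read '1': {q1, q2, q3, q4, q5} → {q0, q1, q2, q3, q4, q5}.
Read '2': {q0, q1, q2, q3, q4, q5} → {q0, q1, q2, q3, q4, q5}.
Read '1': {q0, q1, q2, q3, q4, q5} → {q0, q1, q2, q3, q4, q5}.
Read '0': {q0, q1, q2, q3, q4, q5} → {q0, q1, q2, q3, q4, q5}.
Read '2': {q0, q1, q2, q3, q4, q5} → {q0, q1, q2, q3, q4, q5}.
Read '1': {q0, q1, q2, q3, q4, q5} → {q0, q1, q2, q3, q4, q5}.
The final set {q0, q1, q2, q3, q4, q5} contains the accepting states q0, q3, q5.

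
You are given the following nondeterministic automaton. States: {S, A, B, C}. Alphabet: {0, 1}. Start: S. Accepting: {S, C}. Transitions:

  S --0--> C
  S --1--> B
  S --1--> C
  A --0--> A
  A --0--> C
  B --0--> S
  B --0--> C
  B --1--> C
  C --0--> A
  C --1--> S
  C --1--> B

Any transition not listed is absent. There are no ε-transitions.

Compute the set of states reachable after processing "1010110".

Start in {S}.
Read '1': S→{B, C}; now {B, C}.
Read '0': B→{S, C}, C→{A}; now {S, A, C}.
Read '1': S→{B, C}, A→∅, C→{S, B}; now {S, B, C}.
Read '0': S→{C}, B→{S, C}, C→{A}; now {S, A, C}.
Read '1': S→{B, C}, A→∅, C→{S, B}; now {S, B, C}.
Read '1': S→{B, C}, B→{C}, C→{S, B}; now {S, B, C}.
Read '0': S→{C}, B→{S, C}, C→{A}; now {S, A, C}.

{S, A, C}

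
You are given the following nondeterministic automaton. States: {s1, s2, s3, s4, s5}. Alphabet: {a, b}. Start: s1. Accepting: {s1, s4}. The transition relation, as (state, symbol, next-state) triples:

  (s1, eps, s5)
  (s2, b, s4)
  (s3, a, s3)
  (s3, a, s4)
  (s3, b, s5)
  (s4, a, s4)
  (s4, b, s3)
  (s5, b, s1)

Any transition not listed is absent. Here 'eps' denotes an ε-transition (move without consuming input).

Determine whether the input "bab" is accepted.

Start: ε-closure({s1}) = {s1, s5}.
Read 'b': s1→∅, s5→{s1}; union {s1}; ε-closure = {s1, s5}.
Read 'a': s1→∅, s5→∅; now ∅.
The set is empty and remains empty for the remaining 1 symbol.
The final set ∅ contains no accepting state.

No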